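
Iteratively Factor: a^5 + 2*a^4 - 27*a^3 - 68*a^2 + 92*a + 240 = (a + 2)*(a^4 - 27*a^2 - 14*a + 120) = (a - 5)*(a + 2)*(a^3 + 5*a^2 - 2*a - 24) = (a - 5)*(a + 2)*(a + 4)*(a^2 + a - 6) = (a - 5)*(a - 2)*(a + 2)*(a + 4)*(a + 3)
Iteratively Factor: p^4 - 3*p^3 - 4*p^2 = (p)*(p^3 - 3*p^2 - 4*p) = p*(p - 4)*(p^2 + p) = p*(p - 4)*(p + 1)*(p)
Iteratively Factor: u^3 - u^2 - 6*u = (u)*(u^2 - u - 6) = u*(u - 3)*(u + 2)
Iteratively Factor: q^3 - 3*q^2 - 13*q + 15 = (q + 3)*(q^2 - 6*q + 5) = (q - 5)*(q + 3)*(q - 1)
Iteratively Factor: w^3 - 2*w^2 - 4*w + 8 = (w + 2)*(w^2 - 4*w + 4) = (w - 2)*(w + 2)*(w - 2)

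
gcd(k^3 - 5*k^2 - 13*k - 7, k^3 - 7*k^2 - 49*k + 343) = k - 7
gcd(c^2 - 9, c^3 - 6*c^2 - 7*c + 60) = c + 3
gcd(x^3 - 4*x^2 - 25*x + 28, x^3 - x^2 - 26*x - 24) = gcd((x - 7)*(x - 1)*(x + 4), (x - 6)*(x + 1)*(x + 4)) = x + 4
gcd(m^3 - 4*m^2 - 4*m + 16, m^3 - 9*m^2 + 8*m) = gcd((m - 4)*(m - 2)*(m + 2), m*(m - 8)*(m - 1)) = 1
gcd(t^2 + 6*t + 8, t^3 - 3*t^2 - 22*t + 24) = t + 4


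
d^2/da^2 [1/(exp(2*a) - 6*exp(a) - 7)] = 2*((3 - 2*exp(a))*(-exp(2*a) + 6*exp(a) + 7) - 4*(exp(a) - 3)^2*exp(a))*exp(a)/(-exp(2*a) + 6*exp(a) + 7)^3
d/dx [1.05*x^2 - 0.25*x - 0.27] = 2.1*x - 0.25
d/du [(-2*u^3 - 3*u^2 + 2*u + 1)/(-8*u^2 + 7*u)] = (16*u^4 - 28*u^3 - 5*u^2 + 16*u - 7)/(u^2*(64*u^2 - 112*u + 49))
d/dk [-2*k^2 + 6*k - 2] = 6 - 4*k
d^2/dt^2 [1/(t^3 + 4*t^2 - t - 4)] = 2*(-(3*t + 4)*(t^3 + 4*t^2 - t - 4) + (3*t^2 + 8*t - 1)^2)/(t^3 + 4*t^2 - t - 4)^3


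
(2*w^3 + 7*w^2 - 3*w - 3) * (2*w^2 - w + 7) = 4*w^5 + 12*w^4 + w^3 + 46*w^2 - 18*w - 21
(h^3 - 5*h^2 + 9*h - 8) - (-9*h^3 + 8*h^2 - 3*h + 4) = 10*h^3 - 13*h^2 + 12*h - 12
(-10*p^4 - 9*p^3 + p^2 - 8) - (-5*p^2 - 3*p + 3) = -10*p^4 - 9*p^3 + 6*p^2 + 3*p - 11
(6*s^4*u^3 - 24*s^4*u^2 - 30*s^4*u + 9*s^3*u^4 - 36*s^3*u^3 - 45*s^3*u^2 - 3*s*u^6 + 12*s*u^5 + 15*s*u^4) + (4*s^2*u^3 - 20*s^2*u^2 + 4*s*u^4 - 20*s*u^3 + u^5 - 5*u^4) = 6*s^4*u^3 - 24*s^4*u^2 - 30*s^4*u + 9*s^3*u^4 - 36*s^3*u^3 - 45*s^3*u^2 + 4*s^2*u^3 - 20*s^2*u^2 - 3*s*u^6 + 12*s*u^5 + 19*s*u^4 - 20*s*u^3 + u^5 - 5*u^4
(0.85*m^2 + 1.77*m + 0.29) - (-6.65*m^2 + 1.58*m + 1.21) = 7.5*m^2 + 0.19*m - 0.92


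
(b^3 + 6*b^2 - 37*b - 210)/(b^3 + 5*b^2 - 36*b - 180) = (b + 7)/(b + 6)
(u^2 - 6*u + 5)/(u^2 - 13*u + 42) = (u^2 - 6*u + 5)/(u^2 - 13*u + 42)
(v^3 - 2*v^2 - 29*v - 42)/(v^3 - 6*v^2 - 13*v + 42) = (v + 2)/(v - 2)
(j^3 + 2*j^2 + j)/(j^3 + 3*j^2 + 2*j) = (j + 1)/(j + 2)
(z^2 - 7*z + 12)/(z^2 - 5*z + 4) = (z - 3)/(z - 1)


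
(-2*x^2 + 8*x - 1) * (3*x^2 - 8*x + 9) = -6*x^4 + 40*x^3 - 85*x^2 + 80*x - 9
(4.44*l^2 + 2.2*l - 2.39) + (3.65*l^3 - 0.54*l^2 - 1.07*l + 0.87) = 3.65*l^3 + 3.9*l^2 + 1.13*l - 1.52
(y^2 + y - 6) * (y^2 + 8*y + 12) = y^4 + 9*y^3 + 14*y^2 - 36*y - 72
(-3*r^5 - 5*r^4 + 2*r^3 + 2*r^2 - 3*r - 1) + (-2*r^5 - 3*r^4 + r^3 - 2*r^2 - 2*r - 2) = -5*r^5 - 8*r^4 + 3*r^3 - 5*r - 3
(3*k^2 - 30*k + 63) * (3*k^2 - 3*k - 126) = 9*k^4 - 99*k^3 - 99*k^2 + 3591*k - 7938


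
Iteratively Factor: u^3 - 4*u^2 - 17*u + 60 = (u + 4)*(u^2 - 8*u + 15) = (u - 5)*(u + 4)*(u - 3)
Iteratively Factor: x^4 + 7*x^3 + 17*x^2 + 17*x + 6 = (x + 2)*(x^3 + 5*x^2 + 7*x + 3) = (x + 2)*(x + 3)*(x^2 + 2*x + 1) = (x + 1)*(x + 2)*(x + 3)*(x + 1)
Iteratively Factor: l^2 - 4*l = (l)*(l - 4)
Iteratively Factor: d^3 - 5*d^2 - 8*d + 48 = (d + 3)*(d^2 - 8*d + 16) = (d - 4)*(d + 3)*(d - 4)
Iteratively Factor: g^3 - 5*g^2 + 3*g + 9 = (g - 3)*(g^2 - 2*g - 3) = (g - 3)*(g + 1)*(g - 3)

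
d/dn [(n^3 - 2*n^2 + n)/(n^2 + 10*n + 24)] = (n^4 + 20*n^3 + 51*n^2 - 96*n + 24)/(n^4 + 20*n^3 + 148*n^2 + 480*n + 576)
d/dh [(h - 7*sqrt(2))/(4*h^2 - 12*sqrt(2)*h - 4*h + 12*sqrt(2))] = (h^2 - 3*sqrt(2)*h - h + (h - 7*sqrt(2))*(-2*h + 1 + 3*sqrt(2)) + 3*sqrt(2))/(4*(h^2 - 3*sqrt(2)*h - h + 3*sqrt(2))^2)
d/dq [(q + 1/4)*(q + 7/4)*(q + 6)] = 3*q^2 + 16*q + 199/16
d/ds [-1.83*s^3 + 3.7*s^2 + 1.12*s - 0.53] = -5.49*s^2 + 7.4*s + 1.12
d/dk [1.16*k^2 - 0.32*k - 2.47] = 2.32*k - 0.32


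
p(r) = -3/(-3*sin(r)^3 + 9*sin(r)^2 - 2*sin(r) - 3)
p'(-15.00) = 4.64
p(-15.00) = -1.02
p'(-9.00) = 156.54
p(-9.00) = 6.86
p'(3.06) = 0.18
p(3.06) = 0.97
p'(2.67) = -2.12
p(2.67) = 1.29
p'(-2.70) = 430.76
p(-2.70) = 11.23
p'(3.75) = 13.88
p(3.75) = -1.83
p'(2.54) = -4.08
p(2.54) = 1.67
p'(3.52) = 35.44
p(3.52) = 3.40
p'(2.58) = -3.31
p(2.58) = 1.53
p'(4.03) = 1.40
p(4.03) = -0.56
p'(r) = -3*(9*sin(r)^2*cos(r) - 18*sin(r)*cos(r) + 2*cos(r))/(-3*sin(r)^3 + 9*sin(r)^2 - 2*sin(r) - 3)^2 = 3*(-9*sin(r)^2 + 18*sin(r) - 2)*cos(r)/(3*sin(r)^3 - 9*sin(r)^2 + 2*sin(r) + 3)^2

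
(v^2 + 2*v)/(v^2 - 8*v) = (v + 2)/(v - 8)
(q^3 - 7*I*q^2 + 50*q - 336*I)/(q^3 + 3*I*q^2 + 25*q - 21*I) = (q^2 - 14*I*q - 48)/(q^2 - 4*I*q - 3)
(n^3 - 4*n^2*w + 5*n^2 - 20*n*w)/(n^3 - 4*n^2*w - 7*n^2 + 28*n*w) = (n + 5)/(n - 7)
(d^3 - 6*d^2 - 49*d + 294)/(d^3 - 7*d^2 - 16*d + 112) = (d^2 + d - 42)/(d^2 - 16)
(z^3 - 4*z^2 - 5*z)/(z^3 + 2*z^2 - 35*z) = (z + 1)/(z + 7)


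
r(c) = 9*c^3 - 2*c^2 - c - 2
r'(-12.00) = 3935.00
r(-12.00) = -15830.00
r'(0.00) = -1.00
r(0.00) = -2.00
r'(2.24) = 125.52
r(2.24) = 86.88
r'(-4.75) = 627.19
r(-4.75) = -1006.92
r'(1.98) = 96.93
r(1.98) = 58.04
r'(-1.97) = 111.66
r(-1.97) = -76.60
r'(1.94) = 92.86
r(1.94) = 54.25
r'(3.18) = 259.31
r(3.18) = 264.01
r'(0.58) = 5.76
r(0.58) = -1.50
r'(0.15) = -0.99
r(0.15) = -2.16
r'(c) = 27*c^2 - 4*c - 1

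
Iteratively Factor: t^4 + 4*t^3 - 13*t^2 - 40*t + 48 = (t + 4)*(t^3 - 13*t + 12) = (t - 1)*(t + 4)*(t^2 + t - 12) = (t - 1)*(t + 4)^2*(t - 3)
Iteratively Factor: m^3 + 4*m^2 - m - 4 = (m - 1)*(m^2 + 5*m + 4) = (m - 1)*(m + 4)*(m + 1)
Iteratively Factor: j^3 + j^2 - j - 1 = (j + 1)*(j^2 - 1) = (j - 1)*(j + 1)*(j + 1)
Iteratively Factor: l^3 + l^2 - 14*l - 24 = (l + 3)*(l^2 - 2*l - 8) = (l - 4)*(l + 3)*(l + 2)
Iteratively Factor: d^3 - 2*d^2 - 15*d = (d)*(d^2 - 2*d - 15) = d*(d - 5)*(d + 3)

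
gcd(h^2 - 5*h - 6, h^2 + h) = h + 1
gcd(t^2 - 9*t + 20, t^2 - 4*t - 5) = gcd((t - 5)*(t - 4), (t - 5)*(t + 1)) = t - 5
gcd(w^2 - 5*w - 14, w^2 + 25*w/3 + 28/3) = 1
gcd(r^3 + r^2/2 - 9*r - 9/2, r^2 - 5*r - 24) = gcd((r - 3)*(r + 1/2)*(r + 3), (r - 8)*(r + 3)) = r + 3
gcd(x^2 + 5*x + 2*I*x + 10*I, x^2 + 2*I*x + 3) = 1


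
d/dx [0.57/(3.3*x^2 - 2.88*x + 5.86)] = (1.6416 - 3.762*x)/(3.3*x^2 - 2.88*x + 5.86)^2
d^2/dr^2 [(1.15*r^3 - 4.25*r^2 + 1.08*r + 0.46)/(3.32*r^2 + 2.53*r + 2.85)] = (88.164454*r^3 + 321.455274*r^2 + 17.914386*r - 87.432142)/(36.594368*r^6 + 83.660016*r^5 + 157.994484*r^4 + 159.827437*r^3 + 135.627795*r^2 + 61.649775*r + 23.149125)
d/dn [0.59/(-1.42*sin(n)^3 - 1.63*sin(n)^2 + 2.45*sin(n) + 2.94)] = (2.5134*sin(n)^2 + 1.9234*sin(n) - 1.4455)*cos(n)/(1.42*sin(n)^3 + 1.63*sin(n)^2 - 2.45*sin(n) - 2.94)^2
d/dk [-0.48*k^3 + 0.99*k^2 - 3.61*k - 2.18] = -1.44*k^2 + 1.98*k - 3.61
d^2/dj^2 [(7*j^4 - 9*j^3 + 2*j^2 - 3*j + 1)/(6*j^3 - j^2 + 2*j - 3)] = 2*(-59*j^6 + 336*j^5 - 627*j^4 - 104*j^3 + 237*j^2 - 168*j + 1)/(216*j^9 - 108*j^8 + 234*j^7 - 397*j^6 + 186*j^5 - 237*j^4 + 206*j^3 - 63*j^2 + 54*j - 27)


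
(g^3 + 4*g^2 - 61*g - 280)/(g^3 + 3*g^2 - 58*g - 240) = (g + 7)/(g + 6)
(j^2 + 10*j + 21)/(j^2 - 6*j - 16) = (j^2 + 10*j + 21)/(j^2 - 6*j - 16)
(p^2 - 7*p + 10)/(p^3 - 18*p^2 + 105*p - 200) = (p - 2)/(p^2 - 13*p + 40)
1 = 1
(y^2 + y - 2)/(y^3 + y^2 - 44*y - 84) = (y - 1)/(y^2 - y - 42)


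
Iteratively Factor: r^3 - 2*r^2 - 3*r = (r)*(r^2 - 2*r - 3) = r*(r - 3)*(r + 1)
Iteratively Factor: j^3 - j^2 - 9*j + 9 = (j + 3)*(j^2 - 4*j + 3) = (j - 3)*(j + 3)*(j - 1)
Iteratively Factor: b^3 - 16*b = (b)*(b^2 - 16) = b*(b - 4)*(b + 4)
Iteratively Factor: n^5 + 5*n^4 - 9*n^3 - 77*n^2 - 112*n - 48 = (n + 1)*(n^4 + 4*n^3 - 13*n^2 - 64*n - 48) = (n + 1)*(n + 3)*(n^3 + n^2 - 16*n - 16) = (n + 1)^2*(n + 3)*(n^2 - 16) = (n - 4)*(n + 1)^2*(n + 3)*(n + 4)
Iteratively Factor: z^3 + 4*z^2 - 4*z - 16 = (z - 2)*(z^2 + 6*z + 8) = (z - 2)*(z + 2)*(z + 4)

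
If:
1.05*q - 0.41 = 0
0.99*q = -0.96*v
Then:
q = 0.39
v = -0.40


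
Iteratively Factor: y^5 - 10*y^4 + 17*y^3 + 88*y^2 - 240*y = (y)*(y^4 - 10*y^3 + 17*y^2 + 88*y - 240) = y*(y - 5)*(y^3 - 5*y^2 - 8*y + 48) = y*(y - 5)*(y + 3)*(y^2 - 8*y + 16) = y*(y - 5)*(y - 4)*(y + 3)*(y - 4)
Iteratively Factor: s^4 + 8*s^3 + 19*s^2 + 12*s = (s + 3)*(s^3 + 5*s^2 + 4*s) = s*(s + 3)*(s^2 + 5*s + 4) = s*(s + 1)*(s + 3)*(s + 4)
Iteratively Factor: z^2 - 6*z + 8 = (z - 4)*(z - 2)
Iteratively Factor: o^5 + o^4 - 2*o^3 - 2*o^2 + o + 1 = (o - 1)*(o^4 + 2*o^3 - 2*o - 1) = (o - 1)*(o + 1)*(o^3 + o^2 - o - 1) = (o - 1)*(o + 1)^2*(o^2 - 1) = (o - 1)^2*(o + 1)^2*(o + 1)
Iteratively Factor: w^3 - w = (w + 1)*(w^2 - w) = w*(w + 1)*(w - 1)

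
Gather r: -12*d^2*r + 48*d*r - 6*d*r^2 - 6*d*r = -6*d*r^2 + r*(-12*d^2 + 42*d)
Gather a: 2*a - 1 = 2*a - 1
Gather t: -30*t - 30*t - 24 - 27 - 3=-60*t - 54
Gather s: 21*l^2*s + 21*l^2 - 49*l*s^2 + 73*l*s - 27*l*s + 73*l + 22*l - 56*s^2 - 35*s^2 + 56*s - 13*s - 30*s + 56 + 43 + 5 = 21*l^2 + 95*l + s^2*(-49*l - 91) + s*(21*l^2 + 46*l + 13) + 104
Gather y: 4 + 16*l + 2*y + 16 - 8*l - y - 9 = 8*l + y + 11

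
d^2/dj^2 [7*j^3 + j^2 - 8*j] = 42*j + 2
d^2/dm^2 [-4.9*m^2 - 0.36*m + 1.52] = -9.80000000000000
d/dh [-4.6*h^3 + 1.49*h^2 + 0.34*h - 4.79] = -13.8*h^2 + 2.98*h + 0.34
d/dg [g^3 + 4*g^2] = g*(3*g + 8)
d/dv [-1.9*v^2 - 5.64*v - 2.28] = -3.8*v - 5.64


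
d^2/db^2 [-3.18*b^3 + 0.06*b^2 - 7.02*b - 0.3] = 0.12 - 19.08*b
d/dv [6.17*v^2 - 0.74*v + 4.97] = 12.34*v - 0.74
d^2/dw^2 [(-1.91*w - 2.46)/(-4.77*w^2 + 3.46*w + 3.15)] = ((-54.6642*w - 10.2512)*(-4.77*w^2 + 3.46*w + 3.15) - (1.91*w + 2.46)*(9.54*w - 3.46)*(19.08*w - 6.92))/(-4.77*w^2 + 3.46*w + 3.15)^3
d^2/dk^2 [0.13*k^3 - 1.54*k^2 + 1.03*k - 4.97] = 0.78*k - 3.08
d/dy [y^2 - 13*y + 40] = 2*y - 13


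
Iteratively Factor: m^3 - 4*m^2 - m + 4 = (m - 4)*(m^2 - 1) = (m - 4)*(m + 1)*(m - 1)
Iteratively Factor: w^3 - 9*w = (w + 3)*(w^2 - 3*w) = (w - 3)*(w + 3)*(w)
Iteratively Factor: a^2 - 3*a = (a - 3)*(a)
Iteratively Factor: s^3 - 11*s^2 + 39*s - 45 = (s - 3)*(s^2 - 8*s + 15) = (s - 3)^2*(s - 5)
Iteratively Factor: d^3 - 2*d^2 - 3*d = (d)*(d^2 - 2*d - 3) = d*(d + 1)*(d - 3)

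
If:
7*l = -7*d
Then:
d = -l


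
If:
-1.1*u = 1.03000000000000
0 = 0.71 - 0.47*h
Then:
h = 1.51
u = -0.94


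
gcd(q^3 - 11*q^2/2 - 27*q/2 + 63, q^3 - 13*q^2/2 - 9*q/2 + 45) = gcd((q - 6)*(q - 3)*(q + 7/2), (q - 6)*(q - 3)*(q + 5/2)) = q^2 - 9*q + 18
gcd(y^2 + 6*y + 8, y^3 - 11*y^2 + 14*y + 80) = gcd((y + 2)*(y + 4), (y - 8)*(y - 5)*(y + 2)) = y + 2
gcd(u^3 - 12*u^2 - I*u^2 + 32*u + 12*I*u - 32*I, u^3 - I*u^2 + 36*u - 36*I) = u - I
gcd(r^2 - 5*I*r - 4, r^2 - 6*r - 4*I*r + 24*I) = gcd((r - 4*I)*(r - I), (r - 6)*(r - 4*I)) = r - 4*I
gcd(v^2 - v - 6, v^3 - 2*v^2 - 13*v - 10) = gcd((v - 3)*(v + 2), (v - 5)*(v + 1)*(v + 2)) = v + 2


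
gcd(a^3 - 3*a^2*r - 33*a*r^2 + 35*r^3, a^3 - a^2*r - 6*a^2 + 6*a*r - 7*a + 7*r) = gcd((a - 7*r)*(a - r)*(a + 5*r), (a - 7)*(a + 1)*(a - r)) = -a + r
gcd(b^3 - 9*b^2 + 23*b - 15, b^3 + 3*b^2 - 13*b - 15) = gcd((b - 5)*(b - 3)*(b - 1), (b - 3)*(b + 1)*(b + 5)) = b - 3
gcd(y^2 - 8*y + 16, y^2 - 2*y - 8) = y - 4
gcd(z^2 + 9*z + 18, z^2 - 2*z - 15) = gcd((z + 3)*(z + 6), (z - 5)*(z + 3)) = z + 3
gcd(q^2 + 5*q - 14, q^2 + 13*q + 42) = q + 7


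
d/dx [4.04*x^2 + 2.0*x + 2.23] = 8.08*x + 2.0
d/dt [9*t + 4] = 9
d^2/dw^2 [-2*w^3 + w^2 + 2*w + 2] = 2 - 12*w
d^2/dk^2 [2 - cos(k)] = cos(k)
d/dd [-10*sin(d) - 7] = -10*cos(d)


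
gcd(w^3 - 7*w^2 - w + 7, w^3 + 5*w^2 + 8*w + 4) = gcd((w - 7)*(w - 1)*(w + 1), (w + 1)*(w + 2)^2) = w + 1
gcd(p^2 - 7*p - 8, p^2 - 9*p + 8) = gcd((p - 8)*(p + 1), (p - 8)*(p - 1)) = p - 8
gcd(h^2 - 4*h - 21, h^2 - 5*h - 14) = h - 7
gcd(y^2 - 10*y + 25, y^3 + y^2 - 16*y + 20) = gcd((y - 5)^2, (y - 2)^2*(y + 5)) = 1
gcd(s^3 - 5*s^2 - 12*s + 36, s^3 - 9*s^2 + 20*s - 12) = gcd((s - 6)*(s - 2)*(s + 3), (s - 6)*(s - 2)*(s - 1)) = s^2 - 8*s + 12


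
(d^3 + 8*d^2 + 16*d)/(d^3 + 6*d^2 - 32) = d/(d - 2)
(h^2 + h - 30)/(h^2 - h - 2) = (-h^2 - h + 30)/(-h^2 + h + 2)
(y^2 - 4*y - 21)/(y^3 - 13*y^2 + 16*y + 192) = (y - 7)/(y^2 - 16*y + 64)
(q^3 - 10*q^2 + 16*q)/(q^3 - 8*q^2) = (q - 2)/q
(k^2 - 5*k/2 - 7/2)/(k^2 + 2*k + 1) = (k - 7/2)/(k + 1)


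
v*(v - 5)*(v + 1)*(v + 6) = v^4 + 2*v^3 - 29*v^2 - 30*v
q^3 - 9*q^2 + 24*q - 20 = (q - 5)*(q - 2)^2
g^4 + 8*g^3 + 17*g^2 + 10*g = g*(g + 1)*(g + 2)*(g + 5)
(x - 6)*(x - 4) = x^2 - 10*x + 24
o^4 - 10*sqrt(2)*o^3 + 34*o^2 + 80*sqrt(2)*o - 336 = (o - 7*sqrt(2))*(o - 3*sqrt(2))*(o - 2*sqrt(2))*(o + 2*sqrt(2))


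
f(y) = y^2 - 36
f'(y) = 2*y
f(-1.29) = -34.34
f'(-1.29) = -2.58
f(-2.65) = -28.98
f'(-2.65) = -5.30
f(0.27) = -35.93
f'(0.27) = 0.54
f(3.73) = -22.09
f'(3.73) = 7.46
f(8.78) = 41.09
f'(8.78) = 17.56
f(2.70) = -28.71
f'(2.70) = 5.40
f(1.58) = -33.50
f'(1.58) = 3.16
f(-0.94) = -35.12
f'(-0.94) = -1.88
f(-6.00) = 0.00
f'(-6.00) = -12.00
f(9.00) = 45.00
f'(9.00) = 18.00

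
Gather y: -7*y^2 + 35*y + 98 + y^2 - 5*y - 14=-6*y^2 + 30*y + 84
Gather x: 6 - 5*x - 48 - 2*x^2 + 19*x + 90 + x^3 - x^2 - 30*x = x^3 - 3*x^2 - 16*x + 48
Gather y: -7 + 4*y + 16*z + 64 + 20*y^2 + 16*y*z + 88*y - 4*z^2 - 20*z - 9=20*y^2 + y*(16*z + 92) - 4*z^2 - 4*z + 48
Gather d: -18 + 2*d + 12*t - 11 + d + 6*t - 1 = 3*d + 18*t - 30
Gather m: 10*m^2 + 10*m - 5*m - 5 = 10*m^2 + 5*m - 5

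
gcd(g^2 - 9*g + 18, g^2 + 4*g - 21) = g - 3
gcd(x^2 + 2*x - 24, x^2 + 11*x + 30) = x + 6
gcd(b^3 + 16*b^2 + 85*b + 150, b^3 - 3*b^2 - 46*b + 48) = b + 6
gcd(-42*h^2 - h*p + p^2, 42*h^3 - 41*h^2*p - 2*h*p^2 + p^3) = -42*h^2 - h*p + p^2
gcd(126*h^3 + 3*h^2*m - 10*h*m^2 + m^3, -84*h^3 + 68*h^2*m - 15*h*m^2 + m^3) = 42*h^2 - 13*h*m + m^2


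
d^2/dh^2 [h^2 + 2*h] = 2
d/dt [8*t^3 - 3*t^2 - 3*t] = 24*t^2 - 6*t - 3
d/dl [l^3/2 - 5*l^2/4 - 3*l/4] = 3*l^2/2 - 5*l/2 - 3/4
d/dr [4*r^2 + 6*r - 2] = 8*r + 6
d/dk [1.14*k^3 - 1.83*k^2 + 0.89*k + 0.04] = 3.42*k^2 - 3.66*k + 0.89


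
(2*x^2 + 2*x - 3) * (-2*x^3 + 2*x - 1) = -4*x^5 - 4*x^4 + 10*x^3 + 2*x^2 - 8*x + 3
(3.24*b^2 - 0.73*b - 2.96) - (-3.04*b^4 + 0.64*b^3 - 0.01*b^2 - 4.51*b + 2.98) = 3.04*b^4 - 0.64*b^3 + 3.25*b^2 + 3.78*b - 5.94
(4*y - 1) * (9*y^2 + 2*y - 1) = 36*y^3 - y^2 - 6*y + 1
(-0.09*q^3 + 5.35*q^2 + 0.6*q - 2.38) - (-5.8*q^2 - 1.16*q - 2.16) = -0.09*q^3 + 11.15*q^2 + 1.76*q - 0.22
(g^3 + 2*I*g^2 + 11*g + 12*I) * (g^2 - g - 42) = g^5 - g^4 + 2*I*g^4 - 31*g^3 - 2*I*g^3 - 11*g^2 - 72*I*g^2 - 462*g - 12*I*g - 504*I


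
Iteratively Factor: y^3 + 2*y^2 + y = (y)*(y^2 + 2*y + 1) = y*(y + 1)*(y + 1)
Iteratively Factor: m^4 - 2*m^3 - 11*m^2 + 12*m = (m)*(m^3 - 2*m^2 - 11*m + 12) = m*(m + 3)*(m^2 - 5*m + 4) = m*(m - 4)*(m + 3)*(m - 1)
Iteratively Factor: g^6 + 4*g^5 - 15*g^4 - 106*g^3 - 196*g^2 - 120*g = (g + 3)*(g^5 + g^4 - 18*g^3 - 52*g^2 - 40*g) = (g + 2)*(g + 3)*(g^4 - g^3 - 16*g^2 - 20*g) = (g + 2)^2*(g + 3)*(g^3 - 3*g^2 - 10*g) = (g + 2)^3*(g + 3)*(g^2 - 5*g) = (g - 5)*(g + 2)^3*(g + 3)*(g)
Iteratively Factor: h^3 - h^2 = (h - 1)*(h^2) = h*(h - 1)*(h)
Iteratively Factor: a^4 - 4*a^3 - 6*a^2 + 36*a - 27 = (a + 3)*(a^3 - 7*a^2 + 15*a - 9) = (a - 1)*(a + 3)*(a^2 - 6*a + 9) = (a - 3)*(a - 1)*(a + 3)*(a - 3)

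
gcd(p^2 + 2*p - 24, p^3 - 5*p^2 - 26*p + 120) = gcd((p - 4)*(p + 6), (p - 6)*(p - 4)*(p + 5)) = p - 4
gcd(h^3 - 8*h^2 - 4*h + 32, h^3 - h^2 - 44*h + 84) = h - 2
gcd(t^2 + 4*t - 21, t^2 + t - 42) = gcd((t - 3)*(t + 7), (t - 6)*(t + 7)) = t + 7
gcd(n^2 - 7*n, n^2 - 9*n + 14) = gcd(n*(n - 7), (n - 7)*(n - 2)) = n - 7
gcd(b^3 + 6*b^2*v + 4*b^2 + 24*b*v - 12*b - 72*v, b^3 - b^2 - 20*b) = 1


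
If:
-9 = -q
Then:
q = 9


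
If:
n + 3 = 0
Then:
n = -3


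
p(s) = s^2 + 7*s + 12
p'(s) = 2*s + 7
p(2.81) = 39.57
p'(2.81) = 12.62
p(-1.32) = 4.50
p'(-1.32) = 4.36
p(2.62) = 37.20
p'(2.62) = 12.24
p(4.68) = 66.66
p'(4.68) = 16.36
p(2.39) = 34.44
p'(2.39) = 11.78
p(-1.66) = 3.14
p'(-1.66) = 3.68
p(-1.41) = 4.12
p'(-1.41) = 4.18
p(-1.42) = 4.08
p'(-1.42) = 4.16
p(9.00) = 156.00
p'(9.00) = 25.00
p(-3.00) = 0.00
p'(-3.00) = 1.00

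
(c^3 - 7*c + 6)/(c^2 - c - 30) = (-c^3 + 7*c - 6)/(-c^2 + c + 30)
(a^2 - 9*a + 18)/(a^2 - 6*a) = (a - 3)/a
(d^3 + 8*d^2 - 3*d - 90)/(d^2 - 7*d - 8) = (-d^3 - 8*d^2 + 3*d + 90)/(-d^2 + 7*d + 8)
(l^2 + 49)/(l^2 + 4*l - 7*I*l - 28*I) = (l + 7*I)/(l + 4)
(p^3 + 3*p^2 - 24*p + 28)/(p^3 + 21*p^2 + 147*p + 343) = (p^2 - 4*p + 4)/(p^2 + 14*p + 49)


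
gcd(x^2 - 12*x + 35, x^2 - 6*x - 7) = x - 7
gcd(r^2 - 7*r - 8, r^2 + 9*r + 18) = 1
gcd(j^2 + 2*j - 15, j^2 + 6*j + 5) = j + 5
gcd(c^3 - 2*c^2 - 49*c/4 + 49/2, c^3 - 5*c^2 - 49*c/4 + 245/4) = c^2 - 49/4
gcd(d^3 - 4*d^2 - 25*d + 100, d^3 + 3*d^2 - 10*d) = d + 5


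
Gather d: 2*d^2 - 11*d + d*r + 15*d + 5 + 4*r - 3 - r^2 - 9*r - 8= 2*d^2 + d*(r + 4) - r^2 - 5*r - 6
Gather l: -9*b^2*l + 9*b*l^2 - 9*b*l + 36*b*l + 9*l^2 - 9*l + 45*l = l^2*(9*b + 9) + l*(-9*b^2 + 27*b + 36)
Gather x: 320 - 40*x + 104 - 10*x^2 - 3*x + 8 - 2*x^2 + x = -12*x^2 - 42*x + 432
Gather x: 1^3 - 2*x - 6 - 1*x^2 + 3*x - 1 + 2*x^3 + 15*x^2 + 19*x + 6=2*x^3 + 14*x^2 + 20*x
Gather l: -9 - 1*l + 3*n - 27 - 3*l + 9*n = -4*l + 12*n - 36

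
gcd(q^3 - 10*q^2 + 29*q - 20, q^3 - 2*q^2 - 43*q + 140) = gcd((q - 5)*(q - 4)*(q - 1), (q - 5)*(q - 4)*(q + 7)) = q^2 - 9*q + 20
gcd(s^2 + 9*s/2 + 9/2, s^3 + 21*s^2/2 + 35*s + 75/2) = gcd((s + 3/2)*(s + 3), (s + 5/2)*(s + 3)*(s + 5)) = s + 3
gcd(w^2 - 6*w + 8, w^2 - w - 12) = w - 4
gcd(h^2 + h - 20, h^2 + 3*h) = 1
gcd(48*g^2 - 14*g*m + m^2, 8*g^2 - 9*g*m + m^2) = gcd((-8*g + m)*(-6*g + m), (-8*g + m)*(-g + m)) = 8*g - m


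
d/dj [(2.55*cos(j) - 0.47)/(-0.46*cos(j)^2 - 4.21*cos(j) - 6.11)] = (-1.173*cos(j)^2 + 0.432399999999999*cos(j) + 17.5592)*sin(j)/(0.2116*cos(j)^4 + 3.8732*cos(j)^3 + 23.3453*cos(j)^2 + 51.4462*cos(j) + 37.3321)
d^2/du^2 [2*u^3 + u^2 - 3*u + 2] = 12*u + 2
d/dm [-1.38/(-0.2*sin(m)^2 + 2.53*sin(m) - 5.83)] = (3.4914 - 0.552*sin(m))*cos(m)/(0.2*sin(m)^2 - 2.53*sin(m) + 5.83)^2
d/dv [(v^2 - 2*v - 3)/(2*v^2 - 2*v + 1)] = 2*(v^2 + 7*v - 4)/(4*v^4 - 8*v^3 + 8*v^2 - 4*v + 1)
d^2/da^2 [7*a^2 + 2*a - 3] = 14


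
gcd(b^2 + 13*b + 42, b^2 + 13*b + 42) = b^2 + 13*b + 42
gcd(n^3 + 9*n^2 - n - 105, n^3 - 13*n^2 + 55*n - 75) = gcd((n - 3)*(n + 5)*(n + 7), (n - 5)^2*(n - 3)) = n - 3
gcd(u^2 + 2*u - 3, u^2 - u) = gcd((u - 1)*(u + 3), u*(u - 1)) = u - 1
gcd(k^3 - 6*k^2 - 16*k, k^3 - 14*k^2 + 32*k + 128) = k^2 - 6*k - 16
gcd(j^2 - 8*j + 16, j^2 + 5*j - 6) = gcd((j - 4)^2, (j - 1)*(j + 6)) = 1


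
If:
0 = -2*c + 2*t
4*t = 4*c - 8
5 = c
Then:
No Solution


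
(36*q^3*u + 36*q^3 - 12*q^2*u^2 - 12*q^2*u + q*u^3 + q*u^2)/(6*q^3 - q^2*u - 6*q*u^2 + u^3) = q*(6*q*u + 6*q - u^2 - u)/(q^2 - u^2)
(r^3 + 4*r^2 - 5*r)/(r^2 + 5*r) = r - 1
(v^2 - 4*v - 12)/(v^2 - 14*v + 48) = (v + 2)/(v - 8)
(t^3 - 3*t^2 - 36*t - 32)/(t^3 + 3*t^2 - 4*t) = (t^2 - 7*t - 8)/(t*(t - 1))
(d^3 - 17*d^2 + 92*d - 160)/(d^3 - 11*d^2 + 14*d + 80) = (d - 4)/(d + 2)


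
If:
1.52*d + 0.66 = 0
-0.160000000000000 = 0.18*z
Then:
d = -0.43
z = -0.89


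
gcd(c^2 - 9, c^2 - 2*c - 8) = 1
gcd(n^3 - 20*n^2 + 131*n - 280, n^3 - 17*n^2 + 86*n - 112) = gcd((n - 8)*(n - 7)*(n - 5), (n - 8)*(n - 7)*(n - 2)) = n^2 - 15*n + 56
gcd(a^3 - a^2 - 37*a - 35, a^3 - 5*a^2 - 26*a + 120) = a + 5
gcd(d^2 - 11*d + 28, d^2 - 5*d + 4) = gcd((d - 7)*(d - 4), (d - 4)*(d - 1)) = d - 4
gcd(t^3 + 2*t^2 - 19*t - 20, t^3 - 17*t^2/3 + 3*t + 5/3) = 1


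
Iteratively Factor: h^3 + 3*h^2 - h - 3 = (h + 3)*(h^2 - 1) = (h - 1)*(h + 3)*(h + 1)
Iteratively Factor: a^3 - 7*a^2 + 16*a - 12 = (a - 2)*(a^2 - 5*a + 6) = (a - 2)^2*(a - 3)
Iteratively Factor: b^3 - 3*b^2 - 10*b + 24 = (b - 4)*(b^2 + b - 6) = (b - 4)*(b - 2)*(b + 3)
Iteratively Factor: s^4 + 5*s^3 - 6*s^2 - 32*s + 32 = (s + 4)*(s^3 + s^2 - 10*s + 8) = (s + 4)^2*(s^2 - 3*s + 2) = (s - 1)*(s + 4)^2*(s - 2)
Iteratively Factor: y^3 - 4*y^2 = (y)*(y^2 - 4*y) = y^2*(y - 4)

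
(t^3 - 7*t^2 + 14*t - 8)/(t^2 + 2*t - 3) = (t^2 - 6*t + 8)/(t + 3)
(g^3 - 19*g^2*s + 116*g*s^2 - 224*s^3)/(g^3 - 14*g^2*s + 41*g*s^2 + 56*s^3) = (g - 4*s)/(g + s)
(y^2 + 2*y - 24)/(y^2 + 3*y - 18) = (y - 4)/(y - 3)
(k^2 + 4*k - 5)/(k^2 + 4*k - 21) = (k^2 + 4*k - 5)/(k^2 + 4*k - 21)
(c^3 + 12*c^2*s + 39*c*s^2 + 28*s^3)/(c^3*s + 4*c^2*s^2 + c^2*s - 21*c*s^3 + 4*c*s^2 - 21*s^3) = (-c^2 - 5*c*s - 4*s^2)/(s*(-c^2 + 3*c*s - c + 3*s))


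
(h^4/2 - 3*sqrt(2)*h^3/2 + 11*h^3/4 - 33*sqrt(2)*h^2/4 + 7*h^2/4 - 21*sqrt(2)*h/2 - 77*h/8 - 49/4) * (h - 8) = h^5/2 - 3*sqrt(2)*h^4/2 - 5*h^4/4 - 81*h^3/4 + 15*sqrt(2)*h^3/4 - 189*h^2/8 + 111*sqrt(2)*h^2/2 + 259*h/4 + 84*sqrt(2)*h + 98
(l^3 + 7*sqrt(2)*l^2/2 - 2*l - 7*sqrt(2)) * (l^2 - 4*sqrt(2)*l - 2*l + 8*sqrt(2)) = l^5 - 2*l^4 - sqrt(2)*l^4/2 - 30*l^3 + sqrt(2)*l^3 + sqrt(2)*l^2 + 60*l^2 - 2*sqrt(2)*l + 56*l - 112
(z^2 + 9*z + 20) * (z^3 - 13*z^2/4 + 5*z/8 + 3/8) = z^5 + 23*z^4/4 - 69*z^3/8 - 59*z^2 + 127*z/8 + 15/2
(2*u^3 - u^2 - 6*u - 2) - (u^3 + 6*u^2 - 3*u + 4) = u^3 - 7*u^2 - 3*u - 6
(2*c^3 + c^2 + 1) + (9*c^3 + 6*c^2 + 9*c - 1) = 11*c^3 + 7*c^2 + 9*c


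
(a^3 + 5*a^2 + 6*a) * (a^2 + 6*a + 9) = a^5 + 11*a^4 + 45*a^3 + 81*a^2 + 54*a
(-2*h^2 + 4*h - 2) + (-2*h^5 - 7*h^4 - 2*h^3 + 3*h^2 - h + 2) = -2*h^5 - 7*h^4 - 2*h^3 + h^2 + 3*h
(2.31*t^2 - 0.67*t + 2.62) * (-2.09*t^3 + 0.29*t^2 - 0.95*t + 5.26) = -4.8279*t^5 + 2.0702*t^4 - 7.8646*t^3 + 13.5469*t^2 - 6.0132*t + 13.7812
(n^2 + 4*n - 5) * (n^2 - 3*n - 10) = n^4 + n^3 - 27*n^2 - 25*n + 50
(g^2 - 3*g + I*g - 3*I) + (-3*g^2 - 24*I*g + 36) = -2*g^2 - 3*g - 23*I*g + 36 - 3*I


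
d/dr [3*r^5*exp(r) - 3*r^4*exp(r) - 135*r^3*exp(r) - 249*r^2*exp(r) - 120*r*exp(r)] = 3*(r^5 + 4*r^4 - 49*r^3 - 218*r^2 - 206*r - 40)*exp(r)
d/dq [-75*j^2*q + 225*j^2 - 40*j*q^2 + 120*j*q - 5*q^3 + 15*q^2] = -75*j^2 - 80*j*q + 120*j - 15*q^2 + 30*q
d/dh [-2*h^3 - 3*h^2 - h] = -6*h^2 - 6*h - 1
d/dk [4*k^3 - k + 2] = 12*k^2 - 1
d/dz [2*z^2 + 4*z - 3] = 4*z + 4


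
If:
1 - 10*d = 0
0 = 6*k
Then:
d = 1/10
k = 0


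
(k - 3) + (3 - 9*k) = -8*k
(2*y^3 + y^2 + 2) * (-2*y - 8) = -4*y^4 - 18*y^3 - 8*y^2 - 4*y - 16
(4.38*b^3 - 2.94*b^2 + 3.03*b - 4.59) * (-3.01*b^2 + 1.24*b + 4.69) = -13.1838*b^5 + 14.2806*b^4 + 7.7763*b^3 + 3.7845*b^2 + 8.5191*b - 21.5271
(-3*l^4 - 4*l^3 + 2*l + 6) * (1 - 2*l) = 6*l^5 + 5*l^4 - 4*l^3 - 4*l^2 - 10*l + 6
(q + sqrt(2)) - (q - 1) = 1 + sqrt(2)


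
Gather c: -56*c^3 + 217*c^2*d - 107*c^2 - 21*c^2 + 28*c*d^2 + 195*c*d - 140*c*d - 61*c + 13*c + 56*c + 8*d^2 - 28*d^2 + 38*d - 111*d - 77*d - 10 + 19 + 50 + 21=-56*c^3 + c^2*(217*d - 128) + c*(28*d^2 + 55*d + 8) - 20*d^2 - 150*d + 80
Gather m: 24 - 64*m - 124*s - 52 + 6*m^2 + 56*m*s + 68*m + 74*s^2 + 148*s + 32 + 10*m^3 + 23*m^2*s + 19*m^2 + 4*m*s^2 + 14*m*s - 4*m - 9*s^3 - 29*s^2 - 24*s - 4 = 10*m^3 + m^2*(23*s + 25) + m*(4*s^2 + 70*s) - 9*s^3 + 45*s^2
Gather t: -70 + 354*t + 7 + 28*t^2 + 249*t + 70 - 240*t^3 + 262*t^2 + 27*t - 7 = -240*t^3 + 290*t^2 + 630*t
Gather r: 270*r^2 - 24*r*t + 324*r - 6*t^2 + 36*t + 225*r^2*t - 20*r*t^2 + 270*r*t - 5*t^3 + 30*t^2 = r^2*(225*t + 270) + r*(-20*t^2 + 246*t + 324) - 5*t^3 + 24*t^2 + 36*t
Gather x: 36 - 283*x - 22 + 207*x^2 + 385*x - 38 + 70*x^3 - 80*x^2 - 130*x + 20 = 70*x^3 + 127*x^2 - 28*x - 4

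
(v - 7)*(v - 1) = v^2 - 8*v + 7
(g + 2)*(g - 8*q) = g^2 - 8*g*q + 2*g - 16*q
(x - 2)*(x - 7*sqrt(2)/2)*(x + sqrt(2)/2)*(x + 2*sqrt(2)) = x^4 - 2*x^3 - sqrt(2)*x^3 - 31*x^2/2 + 2*sqrt(2)*x^2 - 7*sqrt(2)*x + 31*x + 14*sqrt(2)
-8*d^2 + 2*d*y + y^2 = (-2*d + y)*(4*d + y)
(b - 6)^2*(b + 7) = b^3 - 5*b^2 - 48*b + 252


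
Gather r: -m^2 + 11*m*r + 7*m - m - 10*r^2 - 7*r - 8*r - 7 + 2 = -m^2 + 6*m - 10*r^2 + r*(11*m - 15) - 5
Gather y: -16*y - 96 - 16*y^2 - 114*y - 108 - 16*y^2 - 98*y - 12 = -32*y^2 - 228*y - 216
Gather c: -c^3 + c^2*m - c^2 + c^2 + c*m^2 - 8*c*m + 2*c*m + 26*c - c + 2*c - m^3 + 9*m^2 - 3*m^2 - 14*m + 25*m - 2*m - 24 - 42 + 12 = -c^3 + c^2*m + c*(m^2 - 6*m + 27) - m^3 + 6*m^2 + 9*m - 54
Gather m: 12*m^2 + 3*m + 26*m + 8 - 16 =12*m^2 + 29*m - 8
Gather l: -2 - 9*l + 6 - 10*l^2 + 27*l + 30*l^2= 20*l^2 + 18*l + 4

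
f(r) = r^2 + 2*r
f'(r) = 2*r + 2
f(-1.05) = -1.00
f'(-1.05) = -0.10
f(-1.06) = -1.00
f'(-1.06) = -0.12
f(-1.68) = -0.54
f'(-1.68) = -1.36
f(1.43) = 4.90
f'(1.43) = 4.86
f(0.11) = 0.23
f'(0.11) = 2.22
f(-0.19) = -0.34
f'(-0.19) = 1.62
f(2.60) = 11.96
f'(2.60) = 7.20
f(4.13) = 25.32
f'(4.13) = 10.26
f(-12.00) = 120.00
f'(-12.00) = -22.00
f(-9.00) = 63.00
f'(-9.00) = -16.00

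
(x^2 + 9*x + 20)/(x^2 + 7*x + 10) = (x + 4)/(x + 2)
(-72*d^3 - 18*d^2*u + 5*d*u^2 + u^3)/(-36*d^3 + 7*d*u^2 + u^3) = (-4*d + u)/(-2*d + u)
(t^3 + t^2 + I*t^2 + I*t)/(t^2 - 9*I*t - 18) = t*(t^2 + t*(1 + I) + I)/(t^2 - 9*I*t - 18)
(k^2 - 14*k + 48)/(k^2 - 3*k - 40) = (k - 6)/(k + 5)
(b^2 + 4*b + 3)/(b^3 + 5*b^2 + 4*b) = (b + 3)/(b*(b + 4))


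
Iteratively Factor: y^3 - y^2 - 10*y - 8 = (y - 4)*(y^2 + 3*y + 2) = (y - 4)*(y + 1)*(y + 2)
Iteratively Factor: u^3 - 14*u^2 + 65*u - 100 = (u - 4)*(u^2 - 10*u + 25) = (u - 5)*(u - 4)*(u - 5)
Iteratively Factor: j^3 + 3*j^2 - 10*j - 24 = (j - 3)*(j^2 + 6*j + 8) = (j - 3)*(j + 2)*(j + 4)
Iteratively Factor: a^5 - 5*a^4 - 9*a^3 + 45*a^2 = (a)*(a^4 - 5*a^3 - 9*a^2 + 45*a) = a*(a + 3)*(a^3 - 8*a^2 + 15*a) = a^2*(a + 3)*(a^2 - 8*a + 15) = a^2*(a - 3)*(a + 3)*(a - 5)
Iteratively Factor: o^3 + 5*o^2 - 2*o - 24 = (o + 3)*(o^2 + 2*o - 8) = (o - 2)*(o + 3)*(o + 4)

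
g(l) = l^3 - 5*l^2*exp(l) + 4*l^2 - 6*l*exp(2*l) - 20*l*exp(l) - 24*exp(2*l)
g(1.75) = -1414.40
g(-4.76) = -17.37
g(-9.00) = -405.03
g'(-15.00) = 555.00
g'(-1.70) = -3.03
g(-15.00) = -2475.00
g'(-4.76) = 29.97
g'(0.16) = -104.91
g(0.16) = -38.17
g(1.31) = -557.41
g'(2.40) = -11356.18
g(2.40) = -5475.72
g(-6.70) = -121.31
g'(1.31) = -1193.60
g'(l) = -5*l^2*exp(l) + 3*l^2 - 12*l*exp(2*l) - 30*l*exp(l) + 8*l - 54*exp(2*l) - 20*exp(l)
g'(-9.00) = 170.98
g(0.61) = -117.85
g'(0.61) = -275.62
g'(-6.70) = 81.02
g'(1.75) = -2965.80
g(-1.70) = 9.76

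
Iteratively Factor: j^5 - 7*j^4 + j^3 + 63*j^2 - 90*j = (j - 3)*(j^4 - 4*j^3 - 11*j^2 + 30*j) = (j - 3)*(j - 2)*(j^3 - 2*j^2 - 15*j) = (j - 3)*(j - 2)*(j + 3)*(j^2 - 5*j) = j*(j - 3)*(j - 2)*(j + 3)*(j - 5)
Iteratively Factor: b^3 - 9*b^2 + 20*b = (b)*(b^2 - 9*b + 20) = b*(b - 5)*(b - 4)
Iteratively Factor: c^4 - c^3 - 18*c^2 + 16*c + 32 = (c - 2)*(c^3 + c^2 - 16*c - 16) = (c - 4)*(c - 2)*(c^2 + 5*c + 4) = (c - 4)*(c - 2)*(c + 1)*(c + 4)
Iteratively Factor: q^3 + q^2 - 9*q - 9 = (q - 3)*(q^2 + 4*q + 3) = (q - 3)*(q + 3)*(q + 1)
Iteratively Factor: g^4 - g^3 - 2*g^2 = (g)*(g^3 - g^2 - 2*g) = g^2*(g^2 - g - 2) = g^2*(g + 1)*(g - 2)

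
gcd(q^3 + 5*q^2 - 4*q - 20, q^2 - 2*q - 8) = q + 2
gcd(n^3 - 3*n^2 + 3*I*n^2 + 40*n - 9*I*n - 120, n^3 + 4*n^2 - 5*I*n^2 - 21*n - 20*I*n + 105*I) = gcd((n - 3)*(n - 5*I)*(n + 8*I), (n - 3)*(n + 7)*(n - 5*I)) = n^2 + n*(-3 - 5*I) + 15*I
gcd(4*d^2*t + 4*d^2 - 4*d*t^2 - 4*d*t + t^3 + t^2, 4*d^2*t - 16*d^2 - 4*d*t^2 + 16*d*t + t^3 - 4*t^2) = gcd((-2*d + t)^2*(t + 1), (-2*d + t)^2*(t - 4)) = 4*d^2 - 4*d*t + t^2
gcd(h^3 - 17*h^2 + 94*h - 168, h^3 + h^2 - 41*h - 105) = h - 7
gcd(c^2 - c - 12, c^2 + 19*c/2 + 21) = 1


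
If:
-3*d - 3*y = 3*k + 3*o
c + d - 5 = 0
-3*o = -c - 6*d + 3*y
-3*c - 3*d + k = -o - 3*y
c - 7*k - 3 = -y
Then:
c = 672/109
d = -127/109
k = 157/109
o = -784/109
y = 754/109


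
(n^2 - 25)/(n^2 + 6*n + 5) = (n - 5)/(n + 1)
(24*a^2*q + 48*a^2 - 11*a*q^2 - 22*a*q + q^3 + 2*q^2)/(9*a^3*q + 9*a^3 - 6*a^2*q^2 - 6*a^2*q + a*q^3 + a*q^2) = (-8*a*q - 16*a + q^2 + 2*q)/(a*(-3*a*q - 3*a + q^2 + q))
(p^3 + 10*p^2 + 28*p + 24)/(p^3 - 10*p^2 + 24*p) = (p^3 + 10*p^2 + 28*p + 24)/(p*(p^2 - 10*p + 24))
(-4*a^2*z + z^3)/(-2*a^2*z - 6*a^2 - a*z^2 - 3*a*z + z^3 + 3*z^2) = z*(2*a + z)/(a*z + 3*a + z^2 + 3*z)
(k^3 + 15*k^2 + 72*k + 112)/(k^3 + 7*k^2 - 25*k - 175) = (k^2 + 8*k + 16)/(k^2 - 25)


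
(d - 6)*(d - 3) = d^2 - 9*d + 18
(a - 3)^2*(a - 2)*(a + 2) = a^4 - 6*a^3 + 5*a^2 + 24*a - 36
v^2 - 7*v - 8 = (v - 8)*(v + 1)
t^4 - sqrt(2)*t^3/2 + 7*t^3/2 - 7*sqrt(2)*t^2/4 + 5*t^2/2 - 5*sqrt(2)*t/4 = t*(t + 1)*(t + 5/2)*(t - sqrt(2)/2)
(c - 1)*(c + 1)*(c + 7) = c^3 + 7*c^2 - c - 7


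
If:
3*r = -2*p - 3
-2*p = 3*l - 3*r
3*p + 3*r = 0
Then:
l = -5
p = 3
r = -3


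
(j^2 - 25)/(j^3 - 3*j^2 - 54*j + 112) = (j^2 - 25)/(j^3 - 3*j^2 - 54*j + 112)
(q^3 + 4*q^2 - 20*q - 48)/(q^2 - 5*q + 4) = (q^2 + 8*q + 12)/(q - 1)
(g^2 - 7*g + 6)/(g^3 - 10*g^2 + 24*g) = (g - 1)/(g*(g - 4))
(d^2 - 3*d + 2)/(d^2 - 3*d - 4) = (-d^2 + 3*d - 2)/(-d^2 + 3*d + 4)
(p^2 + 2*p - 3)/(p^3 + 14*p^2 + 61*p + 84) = (p - 1)/(p^2 + 11*p + 28)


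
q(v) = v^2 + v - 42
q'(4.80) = 10.60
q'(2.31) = 5.62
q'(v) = 2*v + 1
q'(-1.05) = -1.10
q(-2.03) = -39.91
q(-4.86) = -23.24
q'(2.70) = 6.40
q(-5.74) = -14.79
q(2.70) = -32.01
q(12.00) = 114.00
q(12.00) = 114.00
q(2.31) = -34.35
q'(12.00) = 25.00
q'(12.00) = 25.00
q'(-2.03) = -3.06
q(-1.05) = -41.95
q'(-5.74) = -10.48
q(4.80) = -14.16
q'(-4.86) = -8.72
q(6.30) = 3.99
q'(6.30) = 13.60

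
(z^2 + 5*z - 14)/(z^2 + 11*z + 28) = (z - 2)/(z + 4)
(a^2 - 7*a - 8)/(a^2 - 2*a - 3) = (a - 8)/(a - 3)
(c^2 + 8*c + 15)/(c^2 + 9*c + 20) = (c + 3)/(c + 4)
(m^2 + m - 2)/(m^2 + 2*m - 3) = (m + 2)/(m + 3)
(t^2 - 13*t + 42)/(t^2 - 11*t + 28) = (t - 6)/(t - 4)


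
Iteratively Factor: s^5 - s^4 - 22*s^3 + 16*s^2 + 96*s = (s + 4)*(s^4 - 5*s^3 - 2*s^2 + 24*s) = (s - 3)*(s + 4)*(s^3 - 2*s^2 - 8*s) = s*(s - 3)*(s + 4)*(s^2 - 2*s - 8) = s*(s - 4)*(s - 3)*(s + 4)*(s + 2)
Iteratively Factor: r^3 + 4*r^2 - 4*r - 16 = (r + 2)*(r^2 + 2*r - 8) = (r + 2)*(r + 4)*(r - 2)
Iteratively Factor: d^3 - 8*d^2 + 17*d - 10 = (d - 1)*(d^2 - 7*d + 10) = (d - 5)*(d - 1)*(d - 2)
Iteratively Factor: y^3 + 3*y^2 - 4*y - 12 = (y + 2)*(y^2 + y - 6) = (y + 2)*(y + 3)*(y - 2)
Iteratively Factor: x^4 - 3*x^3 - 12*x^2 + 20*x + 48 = (x + 2)*(x^3 - 5*x^2 - 2*x + 24) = (x - 4)*(x + 2)*(x^2 - x - 6) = (x - 4)*(x + 2)^2*(x - 3)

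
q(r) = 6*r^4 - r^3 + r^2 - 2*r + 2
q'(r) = 24*r^3 - 3*r^2 + 2*r - 2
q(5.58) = 5665.09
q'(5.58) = 4085.54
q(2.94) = 427.62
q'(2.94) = 587.84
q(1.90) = 73.14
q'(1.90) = 155.59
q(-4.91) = 3641.50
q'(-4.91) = -2925.04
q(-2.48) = 255.33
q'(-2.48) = -391.48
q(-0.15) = 2.33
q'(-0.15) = -2.45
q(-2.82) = 417.46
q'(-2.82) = -569.72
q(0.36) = 1.46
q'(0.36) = -0.55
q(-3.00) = 530.00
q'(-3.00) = -683.00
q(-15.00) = 307382.00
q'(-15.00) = -81707.00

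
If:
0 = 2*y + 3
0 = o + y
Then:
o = 3/2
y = -3/2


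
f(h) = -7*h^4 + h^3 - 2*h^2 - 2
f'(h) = -28*h^3 + 3*h^2 - 4*h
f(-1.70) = -71.16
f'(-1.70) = 153.03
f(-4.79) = -3842.81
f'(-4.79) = 3165.25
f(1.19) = -17.18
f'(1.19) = -47.70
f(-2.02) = -134.95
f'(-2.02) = 251.11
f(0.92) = -7.93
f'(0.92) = -22.94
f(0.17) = -2.06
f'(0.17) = -0.73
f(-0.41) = -2.60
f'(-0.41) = 4.07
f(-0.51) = -3.13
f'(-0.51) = 6.53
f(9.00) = -45362.00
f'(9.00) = -20205.00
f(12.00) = -143714.00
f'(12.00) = -48000.00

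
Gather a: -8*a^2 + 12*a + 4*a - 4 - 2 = -8*a^2 + 16*a - 6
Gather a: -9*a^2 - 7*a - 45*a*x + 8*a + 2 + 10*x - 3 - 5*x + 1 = -9*a^2 + a*(1 - 45*x) + 5*x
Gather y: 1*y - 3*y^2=-3*y^2 + y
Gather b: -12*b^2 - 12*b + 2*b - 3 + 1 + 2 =-12*b^2 - 10*b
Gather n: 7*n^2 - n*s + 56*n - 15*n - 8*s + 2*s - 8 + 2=7*n^2 + n*(41 - s) - 6*s - 6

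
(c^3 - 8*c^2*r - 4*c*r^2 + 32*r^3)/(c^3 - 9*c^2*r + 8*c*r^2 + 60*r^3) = (c^2 - 10*c*r + 16*r^2)/(c^2 - 11*c*r + 30*r^2)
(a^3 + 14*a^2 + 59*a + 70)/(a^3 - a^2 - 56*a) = (a^2 + 7*a + 10)/(a*(a - 8))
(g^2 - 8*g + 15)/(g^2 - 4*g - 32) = (-g^2 + 8*g - 15)/(-g^2 + 4*g + 32)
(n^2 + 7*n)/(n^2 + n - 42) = n/(n - 6)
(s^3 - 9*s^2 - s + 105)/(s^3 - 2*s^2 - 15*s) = (s - 7)/s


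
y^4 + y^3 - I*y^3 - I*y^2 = y^2*(y + 1)*(y - I)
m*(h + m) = h*m + m^2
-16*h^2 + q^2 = (-4*h + q)*(4*h + q)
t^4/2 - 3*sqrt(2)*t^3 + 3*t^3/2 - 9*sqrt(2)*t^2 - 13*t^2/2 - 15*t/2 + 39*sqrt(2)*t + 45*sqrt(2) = (t/2 + 1/2)*(t - 3)*(t + 5)*(t - 6*sqrt(2))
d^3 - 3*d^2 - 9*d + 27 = (d - 3)^2*(d + 3)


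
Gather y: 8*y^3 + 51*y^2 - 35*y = 8*y^3 + 51*y^2 - 35*y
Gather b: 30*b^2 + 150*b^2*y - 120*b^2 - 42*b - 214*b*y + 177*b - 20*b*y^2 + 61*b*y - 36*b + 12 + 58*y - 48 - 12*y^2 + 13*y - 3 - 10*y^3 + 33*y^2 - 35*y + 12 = b^2*(150*y - 90) + b*(-20*y^2 - 153*y + 99) - 10*y^3 + 21*y^2 + 36*y - 27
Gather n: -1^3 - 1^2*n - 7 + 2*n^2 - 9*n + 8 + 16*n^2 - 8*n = 18*n^2 - 18*n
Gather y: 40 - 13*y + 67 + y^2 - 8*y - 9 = y^2 - 21*y + 98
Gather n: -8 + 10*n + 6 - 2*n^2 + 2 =-2*n^2 + 10*n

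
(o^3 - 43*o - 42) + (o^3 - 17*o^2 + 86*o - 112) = 2*o^3 - 17*o^2 + 43*o - 154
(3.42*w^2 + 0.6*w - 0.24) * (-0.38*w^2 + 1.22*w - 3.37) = -1.2996*w^4 + 3.9444*w^3 - 10.7022*w^2 - 2.3148*w + 0.8088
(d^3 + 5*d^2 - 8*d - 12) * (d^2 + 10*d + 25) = d^5 + 15*d^4 + 67*d^3 + 33*d^2 - 320*d - 300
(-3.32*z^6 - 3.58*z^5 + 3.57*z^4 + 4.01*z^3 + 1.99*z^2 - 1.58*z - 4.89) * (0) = 0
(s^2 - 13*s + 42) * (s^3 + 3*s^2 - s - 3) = s^5 - 10*s^4 + 2*s^3 + 136*s^2 - 3*s - 126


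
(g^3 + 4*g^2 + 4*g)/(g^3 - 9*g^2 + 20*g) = (g^2 + 4*g + 4)/(g^2 - 9*g + 20)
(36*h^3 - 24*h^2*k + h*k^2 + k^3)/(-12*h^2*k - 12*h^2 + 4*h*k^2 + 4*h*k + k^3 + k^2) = (-3*h + k)/(k + 1)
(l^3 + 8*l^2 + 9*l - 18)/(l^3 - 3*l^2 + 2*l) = (l^2 + 9*l + 18)/(l*(l - 2))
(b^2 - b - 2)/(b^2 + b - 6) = (b + 1)/(b + 3)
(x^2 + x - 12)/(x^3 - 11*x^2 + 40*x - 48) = (x + 4)/(x^2 - 8*x + 16)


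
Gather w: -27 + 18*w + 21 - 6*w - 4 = 12*w - 10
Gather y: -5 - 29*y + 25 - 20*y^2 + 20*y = -20*y^2 - 9*y + 20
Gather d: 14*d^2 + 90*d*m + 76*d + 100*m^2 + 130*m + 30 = 14*d^2 + d*(90*m + 76) + 100*m^2 + 130*m + 30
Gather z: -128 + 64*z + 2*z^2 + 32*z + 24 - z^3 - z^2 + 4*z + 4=-z^3 + z^2 + 100*z - 100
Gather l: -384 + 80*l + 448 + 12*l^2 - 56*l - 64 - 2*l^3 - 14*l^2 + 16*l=-2*l^3 - 2*l^2 + 40*l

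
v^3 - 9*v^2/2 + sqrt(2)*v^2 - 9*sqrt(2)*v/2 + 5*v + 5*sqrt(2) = (v - 5/2)*(v - 2)*(v + sqrt(2))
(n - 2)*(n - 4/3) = n^2 - 10*n/3 + 8/3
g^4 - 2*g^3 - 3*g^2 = g^2*(g - 3)*(g + 1)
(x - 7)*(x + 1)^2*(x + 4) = x^4 - x^3 - 33*x^2 - 59*x - 28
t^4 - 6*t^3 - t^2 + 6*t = t*(t - 6)*(t - 1)*(t + 1)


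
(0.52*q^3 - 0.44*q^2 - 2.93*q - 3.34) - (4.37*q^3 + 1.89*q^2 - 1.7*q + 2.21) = -3.85*q^3 - 2.33*q^2 - 1.23*q - 5.55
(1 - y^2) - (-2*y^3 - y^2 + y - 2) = 2*y^3 - y + 3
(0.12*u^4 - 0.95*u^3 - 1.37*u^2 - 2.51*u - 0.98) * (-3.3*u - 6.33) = -0.396*u^5 + 2.3754*u^4 + 10.5345*u^3 + 16.9551*u^2 + 19.1223*u + 6.2034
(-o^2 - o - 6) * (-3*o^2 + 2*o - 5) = 3*o^4 + o^3 + 21*o^2 - 7*o + 30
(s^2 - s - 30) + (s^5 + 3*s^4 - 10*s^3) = s^5 + 3*s^4 - 10*s^3 + s^2 - s - 30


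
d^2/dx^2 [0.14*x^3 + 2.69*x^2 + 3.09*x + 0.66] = 0.84*x + 5.38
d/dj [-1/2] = 0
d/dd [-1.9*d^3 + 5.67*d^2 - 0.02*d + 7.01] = -5.7*d^2 + 11.34*d - 0.02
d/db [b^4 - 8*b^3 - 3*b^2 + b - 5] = 4*b^3 - 24*b^2 - 6*b + 1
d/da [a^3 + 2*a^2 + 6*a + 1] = 3*a^2 + 4*a + 6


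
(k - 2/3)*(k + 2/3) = k^2 - 4/9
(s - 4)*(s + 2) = s^2 - 2*s - 8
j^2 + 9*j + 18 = (j + 3)*(j + 6)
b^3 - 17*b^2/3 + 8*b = b*(b - 3)*(b - 8/3)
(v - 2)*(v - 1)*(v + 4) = v^3 + v^2 - 10*v + 8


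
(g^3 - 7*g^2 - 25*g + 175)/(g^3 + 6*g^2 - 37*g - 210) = (g^2 - 12*g + 35)/(g^2 + g - 42)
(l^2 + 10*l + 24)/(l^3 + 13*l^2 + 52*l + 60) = (l + 4)/(l^2 + 7*l + 10)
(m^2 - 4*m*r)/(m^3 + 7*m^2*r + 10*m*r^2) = (m - 4*r)/(m^2 + 7*m*r + 10*r^2)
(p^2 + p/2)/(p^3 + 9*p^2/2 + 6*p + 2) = p/(p^2 + 4*p + 4)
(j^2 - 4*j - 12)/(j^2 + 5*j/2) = 2*(j^2 - 4*j - 12)/(j*(2*j + 5))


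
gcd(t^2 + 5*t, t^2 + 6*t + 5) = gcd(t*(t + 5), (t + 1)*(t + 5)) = t + 5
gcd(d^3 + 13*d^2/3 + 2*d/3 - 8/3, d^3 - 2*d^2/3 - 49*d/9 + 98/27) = d - 2/3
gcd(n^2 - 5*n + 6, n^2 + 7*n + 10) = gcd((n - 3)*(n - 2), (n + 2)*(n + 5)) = 1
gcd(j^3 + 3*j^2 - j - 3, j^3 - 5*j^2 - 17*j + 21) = j^2 + 2*j - 3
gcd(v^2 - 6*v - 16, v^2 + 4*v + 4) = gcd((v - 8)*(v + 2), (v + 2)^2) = v + 2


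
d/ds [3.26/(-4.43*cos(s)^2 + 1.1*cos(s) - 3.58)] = (3.586 - 28.8836*cos(s))*sin(s)/(4.43*cos(s)^2 - 1.1*cos(s) + 3.58)^2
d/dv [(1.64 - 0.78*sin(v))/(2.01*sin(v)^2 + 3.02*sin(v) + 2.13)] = (1.5678*sin(v)^2 - 6.5928*sin(v) - 6.6142)*cos(v)/(4.0401*sin(v)^4 + 12.1404*sin(v)^3 + 17.683*sin(v)^2 + 12.8652*sin(v) + 4.5369)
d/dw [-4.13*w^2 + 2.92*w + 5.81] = 2.92 - 8.26*w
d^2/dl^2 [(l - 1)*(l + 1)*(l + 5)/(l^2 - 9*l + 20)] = 30*(7*l^3 - 57*l^2 + 93*l + 101)/(l^6 - 27*l^5 + 303*l^4 - 1809*l^3 + 6060*l^2 - 10800*l + 8000)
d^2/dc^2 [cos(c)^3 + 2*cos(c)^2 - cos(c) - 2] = cos(c)/4 - 4*cos(2*c) - 9*cos(3*c)/4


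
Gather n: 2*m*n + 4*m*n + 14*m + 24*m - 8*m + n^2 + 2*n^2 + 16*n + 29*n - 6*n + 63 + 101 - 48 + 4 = 30*m + 3*n^2 + n*(6*m + 39) + 120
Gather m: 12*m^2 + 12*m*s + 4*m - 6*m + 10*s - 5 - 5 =12*m^2 + m*(12*s - 2) + 10*s - 10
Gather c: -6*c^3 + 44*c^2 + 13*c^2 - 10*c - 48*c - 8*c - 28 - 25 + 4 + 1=-6*c^3 + 57*c^2 - 66*c - 48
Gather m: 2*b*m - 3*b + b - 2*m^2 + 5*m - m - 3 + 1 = -2*b - 2*m^2 + m*(2*b + 4) - 2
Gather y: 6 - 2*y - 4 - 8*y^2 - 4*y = -8*y^2 - 6*y + 2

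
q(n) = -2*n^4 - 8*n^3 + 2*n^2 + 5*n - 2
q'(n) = -8*n^3 - 24*n^2 + 4*n + 5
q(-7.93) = -3835.48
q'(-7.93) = 2453.46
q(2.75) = -253.88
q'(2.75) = -331.88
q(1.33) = -16.89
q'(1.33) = -50.95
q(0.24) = -0.80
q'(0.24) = 4.47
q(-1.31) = 6.98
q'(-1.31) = -23.44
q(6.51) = -5683.99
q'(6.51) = -3193.24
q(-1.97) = 26.95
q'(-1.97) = -34.86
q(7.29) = -8607.22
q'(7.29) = -4340.66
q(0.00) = -2.00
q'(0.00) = 5.00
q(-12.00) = -27422.00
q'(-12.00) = 10325.00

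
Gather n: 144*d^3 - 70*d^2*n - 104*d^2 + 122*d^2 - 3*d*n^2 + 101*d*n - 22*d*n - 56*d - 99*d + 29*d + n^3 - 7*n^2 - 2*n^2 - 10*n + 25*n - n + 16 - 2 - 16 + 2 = 144*d^3 + 18*d^2 - 126*d + n^3 + n^2*(-3*d - 9) + n*(-70*d^2 + 79*d + 14)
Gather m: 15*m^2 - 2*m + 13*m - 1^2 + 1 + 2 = 15*m^2 + 11*m + 2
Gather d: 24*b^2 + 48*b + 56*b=24*b^2 + 104*b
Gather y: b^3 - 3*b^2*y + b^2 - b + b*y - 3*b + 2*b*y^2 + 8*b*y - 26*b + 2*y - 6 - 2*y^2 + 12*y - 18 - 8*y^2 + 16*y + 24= b^3 + b^2 - 30*b + y^2*(2*b - 10) + y*(-3*b^2 + 9*b + 30)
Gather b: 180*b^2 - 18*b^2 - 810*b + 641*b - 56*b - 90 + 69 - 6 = 162*b^2 - 225*b - 27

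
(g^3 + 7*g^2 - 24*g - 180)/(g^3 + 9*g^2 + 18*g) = (g^2 + g - 30)/(g*(g + 3))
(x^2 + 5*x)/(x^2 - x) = (x + 5)/(x - 1)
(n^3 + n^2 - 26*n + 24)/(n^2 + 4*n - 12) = (n^2 - 5*n + 4)/(n - 2)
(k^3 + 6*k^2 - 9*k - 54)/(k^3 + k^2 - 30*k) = (k^2 - 9)/(k*(k - 5))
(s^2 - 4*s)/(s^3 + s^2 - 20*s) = 1/(s + 5)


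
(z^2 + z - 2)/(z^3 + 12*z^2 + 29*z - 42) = (z + 2)/(z^2 + 13*z + 42)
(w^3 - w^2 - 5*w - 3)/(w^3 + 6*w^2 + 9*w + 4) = (w - 3)/(w + 4)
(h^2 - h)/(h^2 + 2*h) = (h - 1)/(h + 2)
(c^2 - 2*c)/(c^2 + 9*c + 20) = c*(c - 2)/(c^2 + 9*c + 20)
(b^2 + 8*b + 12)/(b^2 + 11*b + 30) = (b + 2)/(b + 5)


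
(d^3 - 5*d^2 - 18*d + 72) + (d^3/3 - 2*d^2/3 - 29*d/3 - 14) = 4*d^3/3 - 17*d^2/3 - 83*d/3 + 58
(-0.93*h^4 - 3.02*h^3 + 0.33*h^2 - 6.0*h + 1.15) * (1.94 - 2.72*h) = 2.5296*h^5 + 6.4102*h^4 - 6.7564*h^3 + 16.9602*h^2 - 14.768*h + 2.231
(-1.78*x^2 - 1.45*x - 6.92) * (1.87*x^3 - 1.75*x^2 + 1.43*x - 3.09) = -3.3286*x^5 + 0.4035*x^4 - 12.9483*x^3 + 15.5367*x^2 - 5.4151*x + 21.3828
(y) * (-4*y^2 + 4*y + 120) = -4*y^3 + 4*y^2 + 120*y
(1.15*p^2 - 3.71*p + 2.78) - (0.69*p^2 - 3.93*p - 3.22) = 0.46*p^2 + 0.22*p + 6.0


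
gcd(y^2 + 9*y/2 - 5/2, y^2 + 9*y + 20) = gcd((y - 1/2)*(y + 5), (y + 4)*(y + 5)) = y + 5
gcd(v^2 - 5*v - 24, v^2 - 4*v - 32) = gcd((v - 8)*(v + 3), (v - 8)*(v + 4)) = v - 8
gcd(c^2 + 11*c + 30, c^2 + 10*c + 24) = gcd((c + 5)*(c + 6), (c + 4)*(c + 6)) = c + 6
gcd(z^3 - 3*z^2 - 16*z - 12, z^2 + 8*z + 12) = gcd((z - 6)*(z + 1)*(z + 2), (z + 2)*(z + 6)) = z + 2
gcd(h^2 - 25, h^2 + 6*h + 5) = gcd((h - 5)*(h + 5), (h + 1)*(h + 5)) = h + 5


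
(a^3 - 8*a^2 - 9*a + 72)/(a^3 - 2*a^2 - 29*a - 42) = (a^2 - 11*a + 24)/(a^2 - 5*a - 14)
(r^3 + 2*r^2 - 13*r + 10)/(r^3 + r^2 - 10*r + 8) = (r + 5)/(r + 4)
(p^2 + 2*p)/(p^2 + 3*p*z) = (p + 2)/(p + 3*z)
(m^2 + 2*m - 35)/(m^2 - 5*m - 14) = (-m^2 - 2*m + 35)/(-m^2 + 5*m + 14)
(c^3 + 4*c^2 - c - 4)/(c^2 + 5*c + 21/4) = 4*(c^3 + 4*c^2 - c - 4)/(4*c^2 + 20*c + 21)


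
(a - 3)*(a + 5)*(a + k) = a^3 + a^2*k + 2*a^2 + 2*a*k - 15*a - 15*k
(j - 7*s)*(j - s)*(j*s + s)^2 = j^4*s^2 - 8*j^3*s^3 + 2*j^3*s^2 + 7*j^2*s^4 - 16*j^2*s^3 + j^2*s^2 + 14*j*s^4 - 8*j*s^3 + 7*s^4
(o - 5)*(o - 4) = o^2 - 9*o + 20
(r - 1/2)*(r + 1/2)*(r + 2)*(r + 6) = r^4 + 8*r^3 + 47*r^2/4 - 2*r - 3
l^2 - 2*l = l*(l - 2)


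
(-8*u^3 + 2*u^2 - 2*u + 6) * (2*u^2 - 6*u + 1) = -16*u^5 + 52*u^4 - 24*u^3 + 26*u^2 - 38*u + 6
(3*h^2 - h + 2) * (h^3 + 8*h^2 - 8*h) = 3*h^5 + 23*h^4 - 30*h^3 + 24*h^2 - 16*h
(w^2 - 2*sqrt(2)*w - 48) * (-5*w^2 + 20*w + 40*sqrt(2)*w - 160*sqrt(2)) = -5*w^4 + 20*w^3 + 50*sqrt(2)*w^3 - 200*sqrt(2)*w^2 + 80*w^2 - 1920*sqrt(2)*w - 320*w + 7680*sqrt(2)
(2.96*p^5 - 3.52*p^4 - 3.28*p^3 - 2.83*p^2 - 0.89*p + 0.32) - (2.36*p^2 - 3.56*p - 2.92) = 2.96*p^5 - 3.52*p^4 - 3.28*p^3 - 5.19*p^2 + 2.67*p + 3.24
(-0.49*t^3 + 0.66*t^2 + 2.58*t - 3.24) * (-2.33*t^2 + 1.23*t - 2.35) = 1.1417*t^5 - 2.1405*t^4 - 4.0481*t^3 + 9.1716*t^2 - 10.0482*t + 7.614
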